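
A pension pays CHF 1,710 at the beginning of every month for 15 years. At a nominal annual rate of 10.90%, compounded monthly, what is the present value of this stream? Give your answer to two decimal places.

CHF 152,658.03

i = 0.109/12 = 0.00908333 per month; n = 15·12 = 180.
Annuity factor a(180|0.00908333) × (1+i) = 89.273699; PV = 1710 × 89.273699 = 152,658.0254
(Beginning-of-period payments → annuity-due factor ×(1+i).)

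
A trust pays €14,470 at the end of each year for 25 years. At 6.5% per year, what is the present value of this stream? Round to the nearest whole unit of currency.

€176,503

Annuity factor a(25|0.065) = 12.197877; PV = 14470 × 12.197877 = 176,503.2762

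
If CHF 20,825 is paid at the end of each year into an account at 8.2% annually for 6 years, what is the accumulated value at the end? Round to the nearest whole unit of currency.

CHF 153,543

FV = PMT · [(1+i)^n − 1] / i = 20825 · 7.373026 = 153,543.2560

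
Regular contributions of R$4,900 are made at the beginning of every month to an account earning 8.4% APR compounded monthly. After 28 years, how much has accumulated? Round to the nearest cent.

i = 0.084/12 = 0.007 per month; n = 28·12 = 336.
Accumulation factor s(336|0.007) × (1+i) = 1355.252979; FV = 4900 × 1355.252979 = 6,640,739.5982
Payments are at the start of each period, so multiply by (1+i).

R$6,640,739.60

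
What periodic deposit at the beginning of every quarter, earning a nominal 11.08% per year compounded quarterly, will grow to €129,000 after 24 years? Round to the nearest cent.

Periodic rate i = 0.1108/4 = 0.0277; n = 24 × 4 = 96 periods.
PMT = 129000 / ( [(1+0.0277)^96 − 1] / 0.0277 × (1+i) ) = 129000 / 474.058861 = 272.1181

€272.12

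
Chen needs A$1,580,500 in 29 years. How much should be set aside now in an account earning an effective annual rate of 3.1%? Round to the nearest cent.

PV = 1,580,500 / (1 + 0.031)^29 = 1,580,500 / 2.423825 = 652,068.4791

A$652,068.48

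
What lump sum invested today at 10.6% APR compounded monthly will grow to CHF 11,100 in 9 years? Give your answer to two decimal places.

CHF 4,293.64

i = 0.106/12 = 0.00883333 per month; n = 9·12 = 108.
PV = FV·(1+i)^(−n) = 11,100 × 0.386814 = 4,293.6361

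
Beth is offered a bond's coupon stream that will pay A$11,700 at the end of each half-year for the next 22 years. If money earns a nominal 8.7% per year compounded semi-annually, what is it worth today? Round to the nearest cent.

A$227,658.04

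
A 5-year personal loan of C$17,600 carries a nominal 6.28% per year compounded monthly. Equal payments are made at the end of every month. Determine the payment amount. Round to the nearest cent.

C$342.55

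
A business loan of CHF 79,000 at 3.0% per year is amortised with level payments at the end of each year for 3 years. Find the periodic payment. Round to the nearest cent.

Annuity-PV factor = 2.828611; PMT = 79000 / 2.828611 = 27,928.8987

CHF 27,928.90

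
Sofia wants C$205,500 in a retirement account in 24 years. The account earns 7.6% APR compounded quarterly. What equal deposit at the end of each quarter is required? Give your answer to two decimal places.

C$766.87

Periodic rate i = 0.076/4 = 0.019; n = 24 × 4 = 96 periods.
FV-annuity factor = 267.971777; PMT = 205500 / 267.971777 = 766.8718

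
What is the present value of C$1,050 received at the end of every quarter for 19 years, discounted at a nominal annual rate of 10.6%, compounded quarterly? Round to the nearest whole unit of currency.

Periodic rate i = 0.106/4 = 0.0265; n = 19 × 4 = 76 periods.
PV = PMT · [1 − (1+i)^(−n)] / i = 1050 · 32.566050 = 34,194.3527

C$34,194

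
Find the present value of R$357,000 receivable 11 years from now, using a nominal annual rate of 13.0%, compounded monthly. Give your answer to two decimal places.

With 12 periods per year: i = 0.0108333, n = 132.
PV = 357,000 / (1 + 0.0108333)^132 = 357,000 / 4.146687 = 86,092.8292

R$86,092.83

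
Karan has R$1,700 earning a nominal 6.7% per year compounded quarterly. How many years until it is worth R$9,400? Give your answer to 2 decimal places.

25.74 years

Periodic rate i = 0.067/4 = 0.01675.
n = ln(9400/1700) / ln(1+0.01675) = ln(5.52941) / 0.016611 = 102.9471 quarters
= 102.9471/4 years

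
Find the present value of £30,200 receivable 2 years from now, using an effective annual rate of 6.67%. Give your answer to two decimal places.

£26,541.31

PV = FV·(1+i)^(−n) = 30,200 × 0.878851 = 26,541.3099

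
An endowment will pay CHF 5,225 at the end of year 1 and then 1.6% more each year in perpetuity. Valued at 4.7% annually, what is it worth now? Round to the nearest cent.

PV = PMT / (i − g) = 5225 / (0.047 − 0.016) = 5225 / 0.031000 = 168,548.3871

CHF 168,548.39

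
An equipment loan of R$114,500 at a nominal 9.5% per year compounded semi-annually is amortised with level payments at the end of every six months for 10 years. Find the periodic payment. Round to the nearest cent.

Periodic rate i = 0.095/2 = 0.0475; n = 10 × 2 = 20 periods.
PMT = 114500 / ( [1 − (1+0.0475)^(−20)] / 0.0475 ) = 114500 / 12.730669 = 8,994.0285

R$8,994.03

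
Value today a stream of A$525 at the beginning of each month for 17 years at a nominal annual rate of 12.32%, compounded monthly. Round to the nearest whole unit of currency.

Periodic rate i = 0.1232/12 = 0.0102667; n = 17 × 12 = 204 periods.
PV = 525 × [1 − (1+0.0102667)^(−204)] / 0.0102667 × (1+i) = 525 × 86.154808 = 45,231.2744
(Beginning-of-period payments → annuity-due factor ×(1+i).)

A$45,231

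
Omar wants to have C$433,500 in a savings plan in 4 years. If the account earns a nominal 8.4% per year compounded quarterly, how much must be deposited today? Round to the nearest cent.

C$310,868.87

i = 0.084/4 = 0.021 per quarter; n = 4·4 = 16.
Discount factor = (1+0.021)^(−16) = 0.717114; PV = 433,500 × 0.717114 = 310,868.8656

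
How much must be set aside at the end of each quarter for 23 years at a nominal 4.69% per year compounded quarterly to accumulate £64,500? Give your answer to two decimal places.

£393.38

With 4 periods per year: i = 0.011725, n = 92.
PMT = 64500 / ( [(1+0.011725)^92 − 1] / 0.011725 ) = 64500 / 163.962323 = 393.3831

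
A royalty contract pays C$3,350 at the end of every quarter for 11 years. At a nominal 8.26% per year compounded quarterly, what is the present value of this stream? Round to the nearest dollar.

C$96,228

Periodic rate i = 0.0826/4 = 0.02065; n = 11 × 4 = 44 periods.
PV = PMT · [1 − (1+i)^(−n)] / i = 3350 · 28.724664 = 96,227.6242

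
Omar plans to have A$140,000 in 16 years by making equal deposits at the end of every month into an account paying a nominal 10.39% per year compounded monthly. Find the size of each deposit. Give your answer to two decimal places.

i = 0.1039/12 = 0.00865833 per month; n = 16·12 = 192.
FV-annuity factor = 489.050171; PMT = 140000 / 489.050171 = 286.2692

A$286.27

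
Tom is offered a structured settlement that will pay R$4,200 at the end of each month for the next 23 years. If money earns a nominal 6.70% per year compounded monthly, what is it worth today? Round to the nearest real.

R$590,442

With 12 periods per year: i = 0.00558333, n = 276.
PV = PMT · [1 − (1+i)^(−n)] / i = 4200 · 140.581483 = 590,442.2293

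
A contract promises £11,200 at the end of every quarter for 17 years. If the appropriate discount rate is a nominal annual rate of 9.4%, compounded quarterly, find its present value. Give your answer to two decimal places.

£378,381.03

i = 0.094/4 = 0.0235 per quarter; n = 17·4 = 68.
Annuity factor a(68|0.0235) = 33.784020; PV = 11200 × 33.784020 = 378,381.0288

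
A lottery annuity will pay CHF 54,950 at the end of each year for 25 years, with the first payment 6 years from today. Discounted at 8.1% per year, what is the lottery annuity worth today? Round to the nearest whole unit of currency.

PV at t=5 (ordinary 25-year annuity): 54950 × a(25|0.081) = 54950 × 10.584220 = 581,602.8689
PV₀ = 581,602.8689 / (1+0.081)^5 = 581,602.8689 / 1.476143 = 394,001.6770

CHF 394,002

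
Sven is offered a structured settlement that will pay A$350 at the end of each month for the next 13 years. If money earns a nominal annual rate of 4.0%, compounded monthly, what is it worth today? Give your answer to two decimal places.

A$42,521.34

With 12 periods per year: i = 0.00333333, n = 156.
PV = PMT · [1 − (1+i)^(−n)] / i = 350 · 121.489536 = 42,521.3377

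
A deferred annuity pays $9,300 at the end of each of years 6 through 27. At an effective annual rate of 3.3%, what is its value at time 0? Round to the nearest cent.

$122,299.47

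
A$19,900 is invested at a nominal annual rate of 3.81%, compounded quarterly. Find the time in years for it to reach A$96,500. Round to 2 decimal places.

41.64 years

Periodic rate i = 0.0381/4 = 0.009525.
(1+i)^n = 96500/19900 = 4.84925, so n = ln 4.84925 / ln 1.00953 = 166.5439 quarters
= 166.5439/4 years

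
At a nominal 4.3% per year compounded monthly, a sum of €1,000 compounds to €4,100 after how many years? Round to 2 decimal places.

32.87 years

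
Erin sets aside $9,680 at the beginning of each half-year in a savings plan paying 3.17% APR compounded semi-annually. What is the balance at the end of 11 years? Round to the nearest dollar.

$256,447

Periodic rate i = 0.0317/2 = 0.01585; n = 11 × 2 = 22 periods.
Accumulation factor s(22|0.01585) × (1+i) = 26.492453; FV = 9680 × 26.492453 = 256,446.9474
Payments are at the start of each period, so multiply by (1+i).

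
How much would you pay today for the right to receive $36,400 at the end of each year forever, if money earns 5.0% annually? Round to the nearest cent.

$728,000.00

PV = PMT / i = 36400 / 0.05 = 728,000.0000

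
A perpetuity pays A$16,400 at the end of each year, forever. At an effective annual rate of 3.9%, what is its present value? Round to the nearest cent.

PV = PMT / i = 16400 / 0.039 = 420,512.8205

A$420,512.82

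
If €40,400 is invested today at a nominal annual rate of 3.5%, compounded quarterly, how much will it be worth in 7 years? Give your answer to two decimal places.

i = 0.035/4 = 0.00875 per quarter; n = 7·4 = 28.
40,400 × (1+0.00875)^28 = 40,400 × 1.276261 = 51,560.9252

€51,560.93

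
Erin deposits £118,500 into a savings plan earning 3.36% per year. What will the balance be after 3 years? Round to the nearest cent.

£130,850.64

118,500 × (1+0.0336)^3 = 118,500 × 1.104225 = 130,850.6403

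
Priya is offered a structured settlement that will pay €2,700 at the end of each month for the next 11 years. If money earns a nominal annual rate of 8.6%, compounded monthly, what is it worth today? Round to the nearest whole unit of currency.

€229,963

i = 0.086/12 = 0.00716667 per month; n = 11·12 = 132.
PV = 2700 × [1 − (1+0.00716667)^(−132)] / 0.00716667 = 2700 × 85.171635 = 229,963.4136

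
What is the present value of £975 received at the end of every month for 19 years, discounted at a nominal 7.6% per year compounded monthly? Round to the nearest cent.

i = 0.076/12 = 0.00633333 per month; n = 19·12 = 228.
PV = 975 × [1 − (1+0.00633333)^(−228)] / 0.00633333 = 975 × 120.464381 = 117,452.7711

£117,452.77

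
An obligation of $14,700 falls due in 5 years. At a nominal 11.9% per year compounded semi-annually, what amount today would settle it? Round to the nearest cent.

$8,247.22

Periodic rate i = 0.119/2 = 0.0595; n = 5 × 2 = 10 periods.
PV = 14,700 / (1 + 0.0595)^10 = 14,700 / 1.782418 = 8,247.2227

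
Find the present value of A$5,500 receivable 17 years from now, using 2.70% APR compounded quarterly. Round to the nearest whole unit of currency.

A$3,481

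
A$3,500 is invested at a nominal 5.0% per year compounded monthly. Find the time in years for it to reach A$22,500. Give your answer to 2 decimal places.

37.29 years

Periodic rate i = 0.05/12 = 0.00416667.
(1+i)^n = 22500/3500 = 6.42857, so n = ln 6.42857 / ln 1.00417 = 447.5103 months
= 447.5103/12 years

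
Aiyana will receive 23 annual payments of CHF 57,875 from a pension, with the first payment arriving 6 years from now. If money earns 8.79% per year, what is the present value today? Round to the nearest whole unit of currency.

Value one period before first payment (t=5): 57875 × [1 − (1+0.0879)^(−23)] / 0.0879 = 57875 × 9.737996 = 563,586.4930
Discount back 5 years: 563,586.4930 × (1+0.0879)^(−5) = 563,586.4930 × 0.656229 = 369,841.5431

CHF 369,842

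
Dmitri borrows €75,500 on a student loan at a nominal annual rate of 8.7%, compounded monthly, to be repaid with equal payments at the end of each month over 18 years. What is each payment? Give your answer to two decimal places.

€692.93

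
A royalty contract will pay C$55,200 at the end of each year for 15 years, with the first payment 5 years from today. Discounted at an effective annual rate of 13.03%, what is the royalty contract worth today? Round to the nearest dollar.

C$218,215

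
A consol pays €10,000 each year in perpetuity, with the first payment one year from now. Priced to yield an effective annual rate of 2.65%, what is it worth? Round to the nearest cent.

PV = PMT / i = 10000 / 0.0265 = 377,358.4906

€377,358.49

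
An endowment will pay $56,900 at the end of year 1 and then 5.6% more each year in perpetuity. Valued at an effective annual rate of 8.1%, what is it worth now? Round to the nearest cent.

$2,276,000.00

PV = PMT / (i − g) = 56900 / (0.081 − 0.056) = 56900 / 0.025000 = 2,276,000.0000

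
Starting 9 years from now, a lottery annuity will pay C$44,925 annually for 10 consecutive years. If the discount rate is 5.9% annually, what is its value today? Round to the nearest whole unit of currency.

C$210,021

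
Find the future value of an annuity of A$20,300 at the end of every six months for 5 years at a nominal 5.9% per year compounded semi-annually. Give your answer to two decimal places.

A$232,181.59

i = 0.059/2 = 0.0295 per half-year; n = 5·2 = 10.
FV = PMT · [(1+i)^n − 1] / i = 20300 · 11.437517 = 232,181.5914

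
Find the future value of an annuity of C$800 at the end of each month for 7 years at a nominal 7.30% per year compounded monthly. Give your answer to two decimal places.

C$87,370.37

With 12 periods per year: i = 0.00608333, n = 84.
Accumulation factor s(84|0.00608333) = 109.212960; FV = 800 × 109.212960 = 87,370.3677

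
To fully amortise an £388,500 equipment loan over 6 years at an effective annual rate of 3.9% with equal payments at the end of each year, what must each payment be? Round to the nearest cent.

PMT = 388500 / ( [1 − (1+0.039)^(−6)] / 0.039 ) = 388500 / 5.259246 = 73,869.9083

£73,869.91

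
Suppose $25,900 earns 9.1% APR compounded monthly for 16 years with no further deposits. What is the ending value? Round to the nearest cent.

$110,470.67

With 12 periods per year: i = 0.00758333, n = 192.
FV = PV·(1+i)^n = 25,900 × 4.265277 = 110,470.6698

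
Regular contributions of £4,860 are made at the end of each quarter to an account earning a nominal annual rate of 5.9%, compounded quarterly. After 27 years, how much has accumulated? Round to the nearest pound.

£1,272,362

i = 0.059/4 = 0.01475 per quarter; n = 27·4 = 108.
Accumulation factor s(108|0.01475) = 261.802825; FV = 4860 × 261.802825 = 1,272,361.7286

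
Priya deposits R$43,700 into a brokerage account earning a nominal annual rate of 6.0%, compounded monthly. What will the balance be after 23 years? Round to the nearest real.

R$173,107

Periodic rate i = 0.06/12 = 0.005; n = 23 × 12 = 276 periods.
43,700 × (1+0.005)^276 = 43,700 × 3.961257 = 173,106.9409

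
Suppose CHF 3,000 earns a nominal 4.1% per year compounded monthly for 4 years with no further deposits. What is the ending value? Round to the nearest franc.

With 12 periods per year: i = 0.00341667, n = 48.
3,000 × (1+0.00341667)^48 = 3,000 × 1.177885 = 3,533.6550

CHF 3,534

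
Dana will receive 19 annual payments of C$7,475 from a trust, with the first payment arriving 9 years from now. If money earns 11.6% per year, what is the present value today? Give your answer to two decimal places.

Value one period before first payment (t=8): 7475 × [1 − (1+0.116)^(−19)] / 0.116 = 7475 × 7.549362 = 56,431.4810
Discount back 8 years: 56,431.4810 × (1+0.116)^(−8) = 56,431.4810 × 0.415610 = 23,453.5124

C$23,453.51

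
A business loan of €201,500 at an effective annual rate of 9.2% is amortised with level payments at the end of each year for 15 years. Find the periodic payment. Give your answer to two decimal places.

€25,293.75

PMT = 201500 / ( [1 − (1+0.092)^(−15)] / 0.092 ) = 201500 / 7.966394 = 25,293.7516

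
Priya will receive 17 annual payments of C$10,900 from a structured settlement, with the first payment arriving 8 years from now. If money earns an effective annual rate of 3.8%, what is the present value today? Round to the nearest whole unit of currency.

Value one period before first payment (t=7): 10900 × [1 − (1+0.038)^(−17)] / 0.038 = 10900 × 12.356562 = 134,686.5225
PV₀ = 134,686.5225 / (1+0.038)^7 = 134,686.5225 / 1.298319 = 103,739.1453

C$103,739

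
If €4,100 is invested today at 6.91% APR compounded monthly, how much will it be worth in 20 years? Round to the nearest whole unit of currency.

With 12 periods per year: i = 0.00575833, n = 240.
FV = 4,100 × (1 + 0.00575833)^240 = 16,265.1239

€16,265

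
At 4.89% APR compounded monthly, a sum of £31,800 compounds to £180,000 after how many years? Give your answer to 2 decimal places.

35.52 years

Periodic rate i = 0.0489/12 = 0.004075.
(1+i)^n = 180000/31800 = 5.66038, so n = ln 5.66038 / ln 1.00408 = 426.2626 months
= 426.2626/12 years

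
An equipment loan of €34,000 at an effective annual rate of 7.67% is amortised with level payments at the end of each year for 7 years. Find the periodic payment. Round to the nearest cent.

€6,456.94

Annuity-PV factor = 5.265651; PMT = 34000 / 5.265651 = 6,456.9411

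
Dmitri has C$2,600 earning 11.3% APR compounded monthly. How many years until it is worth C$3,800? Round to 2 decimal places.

Periodic rate i = 0.113/12 = 0.00941667.
n = ln(3800/2600) / ln(1+0.00941667) = ln(1.46154) / 0.009373 = 40.4892 months
= 40.4892/12 years

3.37 years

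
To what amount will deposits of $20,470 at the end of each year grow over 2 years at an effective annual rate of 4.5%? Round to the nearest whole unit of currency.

$41,861

Accumulation factor s(2|0.045) = 2.045000; FV = 20470 × 2.045000 = 41,861.1500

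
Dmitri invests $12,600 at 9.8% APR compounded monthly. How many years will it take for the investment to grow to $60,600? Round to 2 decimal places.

16.09 years

Periodic rate i = 0.098/12 = 0.00816667.
n = ln(60600/12600) / ln(1+0.00816667) = ln(4.80952) / 0.008133 = 193.1024 months
= 193.1024/12 years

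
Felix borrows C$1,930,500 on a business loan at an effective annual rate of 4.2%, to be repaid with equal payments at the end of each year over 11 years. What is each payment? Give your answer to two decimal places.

C$222,748.19

PMT = 1.9305e+06 / ( [1 − (1+0.042)^(−11)] / 0.042 ) = 1.9305e+06 / 8.666737 = 222,748.1860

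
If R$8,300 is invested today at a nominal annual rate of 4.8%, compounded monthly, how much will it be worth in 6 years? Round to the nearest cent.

With 12 periods per year: i = 0.004, n = 72.
8,300 × (1+0.004)^72 = 8,300 × 1.332991 = 11,063.8280

R$11,063.83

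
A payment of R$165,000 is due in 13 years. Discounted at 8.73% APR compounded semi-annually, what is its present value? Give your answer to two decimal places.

i = 0.0873/2 = 0.04365 per half-year; n = 13·2 = 26.
PV = FV·(1+i)^(−n) = 165,000 × 0.329286 = 54,332.1800

R$54,332.18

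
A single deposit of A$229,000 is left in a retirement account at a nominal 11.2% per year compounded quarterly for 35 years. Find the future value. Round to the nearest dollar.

A$10,936,328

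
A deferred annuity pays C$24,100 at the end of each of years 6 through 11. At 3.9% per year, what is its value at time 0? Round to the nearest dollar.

C$104,680

Value one period before first payment (t=5): 24100 × [1 − (1+0.039)^(−6)] / 0.039 = 24100 × 5.259246 = 126,747.8221
PV₀ = 126,747.8221 / (1+0.039)^5 = 126,747.8221 / 1.210815 = 104,679.7719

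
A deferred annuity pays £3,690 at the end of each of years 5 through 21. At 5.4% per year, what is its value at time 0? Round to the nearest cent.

£32,724.06

Value one period before first payment (t=4): 3690 × [1 − (1+0.054)^(−17)] / 0.054 = 3690 × 10.944683 = 40,385.8812
Discount back 4 years: 40,385.8812 × (1+0.054)^(−4) = 40,385.8812 × 0.810285 = 32,724.0554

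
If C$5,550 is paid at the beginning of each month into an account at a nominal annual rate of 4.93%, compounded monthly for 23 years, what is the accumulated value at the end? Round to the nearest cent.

C$2,849,307.90

i = 0.0493/12 = 0.00410833 per month; n = 23·12 = 276.
FV = 5550 × [(1+0.00410833)^276 − 1] / 0.00410833 × (1+i) = 5550 × 513.388811 = 2,849,307.9023
(annuity-due: payments at period start, so ×(1+i).)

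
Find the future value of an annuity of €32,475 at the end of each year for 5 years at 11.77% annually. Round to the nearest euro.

FV = 32475 × [(1+0.1177)^5 − 1] / 0.1177 = 32475 × 6.323877 = 205,367.9210

€205,368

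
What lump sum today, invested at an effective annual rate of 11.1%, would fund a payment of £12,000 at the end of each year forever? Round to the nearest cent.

PV = C/r = 12000/0.111 = 108,108.1081

£108,108.11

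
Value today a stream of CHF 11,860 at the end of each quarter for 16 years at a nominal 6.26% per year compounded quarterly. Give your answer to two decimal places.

i = 0.0626/4 = 0.01565 per quarter; n = 16·4 = 64.
PV = PMT · [1 − (1+i)^(−n)] / i = 11860 · 40.245920 = 477,316.6129

CHF 477,316.61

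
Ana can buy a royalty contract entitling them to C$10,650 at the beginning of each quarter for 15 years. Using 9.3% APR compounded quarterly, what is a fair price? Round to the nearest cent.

C$350,681.58

With 4 periods per year: i = 0.02325, n = 60.
PV = PMT · [1 − (1+i)^(−n)] / i × (1+i) = 10650 · 32.927848 = 350,681.5816
(annuity-due: payments at period start, so ×(1+i).)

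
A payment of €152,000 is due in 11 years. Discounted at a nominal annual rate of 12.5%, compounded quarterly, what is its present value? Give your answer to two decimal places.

Periodic rate i = 0.125/4 = 0.03125; n = 11 × 4 = 44 periods.
Discount factor = (1+0.03125)^(−44) = 0.258218; PV = 152,000 × 0.258218 = 39,249.0618

€39,249.06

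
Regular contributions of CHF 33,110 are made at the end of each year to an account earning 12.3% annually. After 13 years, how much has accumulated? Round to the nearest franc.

CHF 946,974

FV = 33110 × [(1+0.123)^13 − 1] / 0.123 = 33110 × 28.600831 = 946,973.5277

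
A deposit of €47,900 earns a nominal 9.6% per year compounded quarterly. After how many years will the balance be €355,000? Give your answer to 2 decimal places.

21.11 years

Periodic rate i = 0.096/4 = 0.024.
(1+i)^n = 355000/47900 = 7.41127, so n = ln 7.41127 / ln 1.024 = 84.4560 quarters
= 84.4560/4 years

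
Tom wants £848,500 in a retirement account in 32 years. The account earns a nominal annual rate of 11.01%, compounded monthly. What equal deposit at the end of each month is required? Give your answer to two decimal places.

Periodic rate i = 0.1101/12 = 0.009175; n = 32 × 12 = 384 periods.
PMT = 848500 / ( [(1+0.009175)^384 − 1] / 0.009175 ) = 848500 / 3526.168123 = 240.6295

£240.63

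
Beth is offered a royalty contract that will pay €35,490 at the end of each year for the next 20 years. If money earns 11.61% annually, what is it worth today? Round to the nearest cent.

PV = PMT · [1 − (1+i)^(−n)] / i = 35490 · 7.655838 = 271,705.6744

€271,705.67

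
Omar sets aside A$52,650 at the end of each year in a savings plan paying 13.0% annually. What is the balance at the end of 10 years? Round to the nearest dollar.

Accumulation factor s(10|0.13) = 18.419749; FV = 52650 × 18.419749 = 969,799.7929

A$969,800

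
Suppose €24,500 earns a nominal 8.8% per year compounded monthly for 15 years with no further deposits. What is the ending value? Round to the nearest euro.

€91,273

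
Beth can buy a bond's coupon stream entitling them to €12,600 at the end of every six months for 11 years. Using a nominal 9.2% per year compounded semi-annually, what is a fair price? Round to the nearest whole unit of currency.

€172,074

i = 0.092/2 = 0.046 per half-year; n = 11·2 = 22.
Annuity factor a(22|0.046) = 13.656642; PV = 12600 × 13.656642 = 172,073.6853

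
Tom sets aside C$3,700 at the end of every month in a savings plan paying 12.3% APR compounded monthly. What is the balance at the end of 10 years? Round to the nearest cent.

i = 0.123/12 = 0.01025 per month; n = 10·12 = 120.
Accumulation factor s(120|0.01025) = 234.134256; FV = 3700 × 234.134256 = 866,296.7476

C$866,296.75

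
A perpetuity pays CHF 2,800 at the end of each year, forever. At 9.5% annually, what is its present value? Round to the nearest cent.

PV = C/r = 2800/0.095 = 29,473.6842

CHF 29,473.68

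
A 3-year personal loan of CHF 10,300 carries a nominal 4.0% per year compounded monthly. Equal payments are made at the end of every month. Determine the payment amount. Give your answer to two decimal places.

With 12 periods per year: i = 0.00333333, n = 36.
PMT = 10300 / ( [1 − (1+0.00333333)^(−36)] / 0.00333333 ) = 10300 / 33.870766 = 304.0970

CHF 304.10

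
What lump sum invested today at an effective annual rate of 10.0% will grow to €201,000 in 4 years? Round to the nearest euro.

PV = FV·(1+i)^(−n) = 201,000 × 0.683013 = 137,285.7045

€137,286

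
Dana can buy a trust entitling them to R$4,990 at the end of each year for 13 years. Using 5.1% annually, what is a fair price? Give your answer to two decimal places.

R$46,593.00

PV = 4990 × [1 − (1+0.051)^(−13)] / 0.051 = 4990 × 9.337274 = 46,592.9967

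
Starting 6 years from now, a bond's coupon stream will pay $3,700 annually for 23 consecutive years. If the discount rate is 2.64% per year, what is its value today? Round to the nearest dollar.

Value one period before first payment (t=5): 3700 × [1 − (1+0.0264)^(−23)] / 0.0264 = 3700 × 17.076396 = 63,182.6648
Discount back 5 years: 63,182.6648 × (1+0.0264)^(−5) = 63,182.6648 × 0.877843 = 55,464.4514

$55,464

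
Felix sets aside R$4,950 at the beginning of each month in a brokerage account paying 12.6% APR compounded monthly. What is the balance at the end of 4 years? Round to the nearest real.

R$310,116

i = 0.126/12 = 0.0105 per month; n = 4·12 = 48.
FV = PMT · [(1+i)^n − 1] / i × (1+i) = 4950 · 62.649604 = 310,115.5386
Payments are at the start of each period, so multiply by (1+i).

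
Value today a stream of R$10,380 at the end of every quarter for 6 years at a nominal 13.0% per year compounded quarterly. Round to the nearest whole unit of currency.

R$171,149

With 4 periods per year: i = 0.0325, n = 24.
PV = PMT · [1 − (1+i)^(−n)] / i = 10380 · 16.488343 = 171,149.0055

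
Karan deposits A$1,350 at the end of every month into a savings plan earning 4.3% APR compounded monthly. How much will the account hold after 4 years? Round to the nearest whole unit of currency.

With 12 periods per year: i = 0.00358333, n = 48.
Accumulation factor s(48|0.00358333) = 52.273328; FV = 1350 × 52.273328 = 70,568.9928

A$70,569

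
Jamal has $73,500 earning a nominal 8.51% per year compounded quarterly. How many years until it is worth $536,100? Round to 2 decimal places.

23.60 years

Periodic rate i = 0.0851/4 = 0.021275.
n = ln(536100/73500) / ln(1+0.021275) = ln(7.29388) / 0.021052 = 94.3877 quarters
= 94.3877/4 years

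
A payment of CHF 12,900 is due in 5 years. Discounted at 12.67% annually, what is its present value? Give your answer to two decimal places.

CHF 7,104.74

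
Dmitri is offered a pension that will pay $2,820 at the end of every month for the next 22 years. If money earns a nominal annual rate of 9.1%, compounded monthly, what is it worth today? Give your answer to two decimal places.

Periodic rate i = 0.091/12 = 0.00758333; n = 22 × 12 = 264 periods.
PV = PMT · [1 − (1+i)^(−n)] / i = 2820 · 113.922348 = 321,261.0227

$321,261.02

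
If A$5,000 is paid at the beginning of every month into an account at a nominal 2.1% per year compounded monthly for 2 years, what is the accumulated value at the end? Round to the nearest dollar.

A$122,661

i = 0.021/12 = 0.00175 per month; n = 2·12 = 24.
FV = 5000 × [(1+0.00175)^24 − 1] / 0.00175 × (1+i) = 5000 × 24.532112 = 122,660.5602
(Beginning-of-period payments → annuity-due factor ×(1+i).)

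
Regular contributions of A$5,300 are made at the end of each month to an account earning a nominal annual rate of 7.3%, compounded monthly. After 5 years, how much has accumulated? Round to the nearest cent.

With 12 periods per year: i = 0.00608333, n = 60.
FV = PMT · [(1+i)^n − 1] / i = 5300 · 72.151574 = 382,403.3414

A$382,403.34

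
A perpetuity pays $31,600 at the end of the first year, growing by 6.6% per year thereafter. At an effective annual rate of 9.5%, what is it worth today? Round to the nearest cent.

PV = PMT / (i − g) = 31600 / (0.095 − 0.066) = 31600 / 0.029000 = 1,089,655.1724

$1,089,655.17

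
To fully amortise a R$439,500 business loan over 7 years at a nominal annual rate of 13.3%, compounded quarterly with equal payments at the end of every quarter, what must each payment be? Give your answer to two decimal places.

With 4 periods per year: i = 0.03325, n = 28.
PMT = 439500 / ( [1 − (1+0.03325)^(−28)] / 0.03325 ) = 439500 / 18.039892 = 24,362.6730

R$24,362.67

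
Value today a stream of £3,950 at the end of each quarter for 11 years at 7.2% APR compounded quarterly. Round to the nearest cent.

Periodic rate i = 0.072/4 = 0.018; n = 11 × 4 = 44 periods.
PV = PMT · [1 − (1+i)^(−n)] / i = 3950 · 30.214467 = 119,347.1455

£119,347.15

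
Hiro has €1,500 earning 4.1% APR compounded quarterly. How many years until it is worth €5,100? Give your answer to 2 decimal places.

Periodic rate i = 0.041/4 = 0.01025.
n = ln(5100/1500) / ln(1+0.01025) = ln(3.40000) / 0.010198 = 120.0036 quarters
= 120.0036/4 years

30.00 years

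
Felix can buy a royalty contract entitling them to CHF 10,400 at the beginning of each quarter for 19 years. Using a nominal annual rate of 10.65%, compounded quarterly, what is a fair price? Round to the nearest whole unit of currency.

CHF 346,578

i = 0.1065/4 = 0.026625 per quarter; n = 19·4 = 76.
PV = 10400 × [1 − (1+0.026625)^(−76)] / 0.026625 × (1+i) = 10400 × 33.324818 = 346,578.1101
(Beginning-of-period payments → annuity-due factor ×(1+i).)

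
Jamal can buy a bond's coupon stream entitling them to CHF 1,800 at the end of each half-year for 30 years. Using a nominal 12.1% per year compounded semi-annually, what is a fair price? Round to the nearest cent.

CHF 28,875.31

Periodic rate i = 0.121/2 = 0.0605; n = 30 × 2 = 60 periods.
Annuity factor a(60|0.0605) = 16.041841; PV = 1800 × 16.041841 = 28,875.3141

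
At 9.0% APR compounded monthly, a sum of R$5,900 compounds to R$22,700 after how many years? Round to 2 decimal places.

15.03 years

Periodic rate i = 0.09/12 = 0.0075.
(1+i)^n = 22700/5900 = 3.84746, so n = ln 3.84746 / ln 1.0075 = 180.3279 months
= 180.3279/12 years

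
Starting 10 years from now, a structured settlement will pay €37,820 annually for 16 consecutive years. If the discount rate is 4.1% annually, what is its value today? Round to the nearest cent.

€304,704.18

PV at t=9 (ordinary 16-year annuity): 37820 × a(16|0.041) = 37820 × 11.566806 = 437,456.6051
Discount back 9 years: 437,456.6051 × (1+0.041)^(−9) = 437,456.6051 × 0.696536 = 304,704.1805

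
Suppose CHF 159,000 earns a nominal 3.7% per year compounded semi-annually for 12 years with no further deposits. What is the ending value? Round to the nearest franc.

CHF 246,866

i = 0.037/2 = 0.0185 per half-year; n = 12·2 = 24.
FV = 159,000 × (1 + 0.0185)^24 = 246,866.3662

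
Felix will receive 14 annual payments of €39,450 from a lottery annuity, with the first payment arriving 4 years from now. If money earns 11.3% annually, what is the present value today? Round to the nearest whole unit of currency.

PV at t=3 (ordinary 14-year annuity): 39450 × a(14|0.113) = 39450 × 6.872637 = 271,125.5214
PV₀ = 271,125.5214 / (1+0.113)^3 = 271,125.5214 / 1.378750 = 196,645.9051

€196,646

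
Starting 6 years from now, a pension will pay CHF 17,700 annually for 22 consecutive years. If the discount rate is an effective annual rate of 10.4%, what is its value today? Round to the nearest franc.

Value one period before first payment (t=5): 17700 × [1 − (1+0.104)^(−22)] / 0.104 = 17700 × 8.524831 = 150,889.5076
Discount back 5 years: 150,889.5076 × (1+0.104)^(−5) = 150,889.5076 × 0.609754 = 92,005.4755

CHF 92,005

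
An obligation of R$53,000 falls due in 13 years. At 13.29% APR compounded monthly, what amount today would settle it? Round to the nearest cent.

R$9,507.58

i = 0.1329/12 = 0.011075 per month; n = 13·12 = 156.
PV = 53,000 / (1 + 0.011075)^156 = 53,000 / 5.574502 = 9,507.5764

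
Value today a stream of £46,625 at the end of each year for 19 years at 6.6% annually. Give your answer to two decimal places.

£496,696.13

PV = 46625 × [1 − (1+0.066)^(−19)] / 0.066 = 46625 × 10.653000 = 496,696.1309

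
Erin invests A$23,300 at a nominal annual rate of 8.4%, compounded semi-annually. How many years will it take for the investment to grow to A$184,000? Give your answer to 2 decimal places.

25.11 years

Periodic rate i = 0.084/2 = 0.042.
(1+i)^n = 184000/23300 = 7.89700, so n = ln 7.89700 / ln 1.042 = 50.2281 half-years
= 50.2281/2 years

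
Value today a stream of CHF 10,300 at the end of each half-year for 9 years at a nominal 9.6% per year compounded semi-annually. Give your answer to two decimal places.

Periodic rate i = 0.096/2 = 0.048; n = 9 × 2 = 18 periods.
PV = PMT · [1 − (1+i)^(−n)] / i = 10300 · 11.874413 = 122,306.4538

CHF 122,306.45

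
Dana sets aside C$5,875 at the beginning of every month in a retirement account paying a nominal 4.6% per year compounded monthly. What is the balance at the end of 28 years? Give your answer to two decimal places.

C$4,025,614.61

With 12 periods per year: i = 0.00383333, n = 336.
Accumulation factor s(336|0.00383333) × (1+i) = 685.210998; FV = 5875 × 685.210998 = 4,025,614.6109
(annuity-due: payments at period start, so ×(1+i).)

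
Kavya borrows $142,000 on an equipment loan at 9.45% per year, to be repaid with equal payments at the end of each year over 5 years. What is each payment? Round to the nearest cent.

Annuity-PV factor = 3.844657; PMT = 142000 / 3.844657 = 36,934.3774

$36,934.38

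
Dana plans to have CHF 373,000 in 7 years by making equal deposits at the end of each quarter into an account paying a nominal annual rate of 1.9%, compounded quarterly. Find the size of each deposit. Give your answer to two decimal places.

CHF 12,486.75

Periodic rate i = 0.019/4 = 0.00475; n = 7 × 4 = 28 periods.
FV-annuity factor = 29.871660; PMT = 373000 / 29.871660 = 12,486.7516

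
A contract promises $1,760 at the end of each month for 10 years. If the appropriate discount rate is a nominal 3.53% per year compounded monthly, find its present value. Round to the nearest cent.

Periodic rate i = 0.0353/12 = 0.00294167; n = 10 × 12 = 120 periods.
Annuity factor a(120|0.00294167) = 100.983109; PV = 1760 × 100.983109 = 177,730.2715

$177,730.27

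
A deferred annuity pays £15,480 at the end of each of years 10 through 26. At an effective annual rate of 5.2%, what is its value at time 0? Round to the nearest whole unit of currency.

£108,955

PV at t=9 (ordinary 17-year annuity): 15480 × a(17|0.052) = 15480 × 11.107533 = 171,944.6119
Discount back 9 years: 171,944.6119 × (1+0.052)^(−9) = 171,944.6119 × 0.633663 = 108,954.9367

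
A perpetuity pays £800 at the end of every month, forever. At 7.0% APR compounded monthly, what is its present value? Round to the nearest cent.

£137,142.86

Periodic rate i = 0.07/12 = 0.00583333.
PV = C/r = 800/0.00583333 = 137,142.8571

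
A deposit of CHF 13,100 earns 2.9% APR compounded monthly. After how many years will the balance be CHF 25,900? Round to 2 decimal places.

Periodic rate i = 0.029/12 = 0.00241667.
n = ln(25900/13100) / ln(1+0.00241667) = ln(1.97710) / 0.002414 = 282.3948 months
= 282.3948/12 years

23.53 years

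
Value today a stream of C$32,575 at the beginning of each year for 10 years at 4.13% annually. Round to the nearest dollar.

C$273,353

Annuity factor a(10|0.0413) × (1+i) = 8.391482; PV = 32575 × 8.391482 = 273,352.5132
(Beginning-of-period payments → annuity-due factor ×(1+i).)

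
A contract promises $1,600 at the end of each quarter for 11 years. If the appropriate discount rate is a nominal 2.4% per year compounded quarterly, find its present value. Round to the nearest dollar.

With 4 periods per year: i = 0.006, n = 44.
PV = PMT · [1 − (1+i)^(−n)] / i = 1600 · 38.570068 = 61,712.1089

$61,712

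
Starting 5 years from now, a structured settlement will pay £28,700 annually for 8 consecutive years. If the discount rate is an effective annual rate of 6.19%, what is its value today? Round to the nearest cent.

£139,112.25

Value one period before first payment (t=4): 28700 × [1 − (1+0.0619)^(−8)] / 0.0619 = 28700 × 6.163366 = 176,888.6007
PV₀ = 176,888.6007 / (1+0.0619)^4 = 176,888.6007 / 1.271553 = 139,112.2462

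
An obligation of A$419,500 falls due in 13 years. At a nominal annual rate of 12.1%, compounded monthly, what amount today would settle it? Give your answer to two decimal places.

A$87,701.69

i = 0.121/12 = 0.0100833 per month; n = 13·12 = 156.
PV = FV·(1+i)^(−n) = 419,500 × 0.209062 = 87,701.6889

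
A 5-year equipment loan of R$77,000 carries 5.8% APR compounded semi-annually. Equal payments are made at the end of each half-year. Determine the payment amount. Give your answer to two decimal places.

R$8,980.74

Periodic rate i = 0.058/2 = 0.029; n = 5 × 2 = 10 periods.
Annuity-PV factor = 8.573902; PMT = 77000 / 8.573902 = 8,980.7422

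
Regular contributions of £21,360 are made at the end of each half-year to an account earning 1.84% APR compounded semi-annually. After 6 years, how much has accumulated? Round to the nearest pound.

£269,696

i = 0.0184/2 = 0.0092 per half-year; n = 6·2 = 12.
FV = PMT · [(1+i)^n − 1] / i = 21360 · 12.626212 = 269,695.8880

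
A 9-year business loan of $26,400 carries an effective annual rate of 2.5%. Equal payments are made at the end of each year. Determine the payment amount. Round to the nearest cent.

$3,312.06

PMT = 26400 / ( [1 − (1+0.025)^(−9)] / 0.025 ) = 26400 / 7.970866 = 3,312.0619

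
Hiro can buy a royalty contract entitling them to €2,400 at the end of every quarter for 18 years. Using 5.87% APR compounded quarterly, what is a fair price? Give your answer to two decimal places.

Periodic rate i = 0.0587/4 = 0.014675; n = 18 × 4 = 72 periods.
PV = PMT · [1 − (1+i)^(−n)] / i = 2400 · 44.271543 = 106,251.7029

€106,251.70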